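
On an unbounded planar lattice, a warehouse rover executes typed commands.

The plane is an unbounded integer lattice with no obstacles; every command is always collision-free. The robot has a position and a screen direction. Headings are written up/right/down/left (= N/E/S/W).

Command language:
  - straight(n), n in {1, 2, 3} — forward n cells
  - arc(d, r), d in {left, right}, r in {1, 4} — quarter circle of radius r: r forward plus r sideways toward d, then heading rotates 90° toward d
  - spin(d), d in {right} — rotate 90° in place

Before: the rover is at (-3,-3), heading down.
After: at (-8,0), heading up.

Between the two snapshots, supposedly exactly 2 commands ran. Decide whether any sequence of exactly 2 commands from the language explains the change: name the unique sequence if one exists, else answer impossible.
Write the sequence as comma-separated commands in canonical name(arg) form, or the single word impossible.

arc(right, 1), arc(right, 4)

key: order matters: swapping arc(right, 1) and arc(right, 4) lands elsewhere
start: at (-3,-3), heading down
1. arc(right, 1) → at (-4,-4), heading left
2. arc(right, 4) → at (-8,0), heading up
uniquely the one of 64 2-step routes that fits.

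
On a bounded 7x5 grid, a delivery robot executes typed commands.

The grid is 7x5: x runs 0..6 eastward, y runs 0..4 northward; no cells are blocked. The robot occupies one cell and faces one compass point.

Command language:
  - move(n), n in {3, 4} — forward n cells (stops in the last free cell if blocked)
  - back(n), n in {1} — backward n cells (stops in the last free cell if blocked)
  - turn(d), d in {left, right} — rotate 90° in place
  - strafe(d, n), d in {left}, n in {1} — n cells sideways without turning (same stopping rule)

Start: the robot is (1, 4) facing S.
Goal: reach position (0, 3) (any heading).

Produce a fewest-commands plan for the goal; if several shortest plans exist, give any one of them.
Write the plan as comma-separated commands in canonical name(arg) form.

turn(right), move(4), strafe(left, 1)

start: (1, 4) facing S
t=1 turn(right) ⇒ (1, 4) facing W
t=2 move(4) ⇒ (0, 4) facing W
t=3 strafe(left, 1) ⇒ (0, 3) facing W
nothing shorter than 3 reaches the goal.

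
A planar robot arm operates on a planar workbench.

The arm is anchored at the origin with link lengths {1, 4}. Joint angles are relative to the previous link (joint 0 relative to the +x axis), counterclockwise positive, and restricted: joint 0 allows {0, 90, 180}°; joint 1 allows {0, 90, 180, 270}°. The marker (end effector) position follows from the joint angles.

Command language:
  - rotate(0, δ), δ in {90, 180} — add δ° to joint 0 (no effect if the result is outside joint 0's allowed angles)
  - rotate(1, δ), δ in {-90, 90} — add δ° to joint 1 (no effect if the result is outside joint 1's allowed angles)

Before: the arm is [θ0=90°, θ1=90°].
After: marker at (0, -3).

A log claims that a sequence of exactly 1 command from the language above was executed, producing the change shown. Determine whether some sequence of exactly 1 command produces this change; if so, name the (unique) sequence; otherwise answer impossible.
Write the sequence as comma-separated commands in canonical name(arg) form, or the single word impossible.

start: [θ0=90°, θ1=90°]
t=1 rotate(1, 90) ⇒ [θ0=90°, θ1=180°]
no other 1-command option fits: unique.

rotate(1, 90)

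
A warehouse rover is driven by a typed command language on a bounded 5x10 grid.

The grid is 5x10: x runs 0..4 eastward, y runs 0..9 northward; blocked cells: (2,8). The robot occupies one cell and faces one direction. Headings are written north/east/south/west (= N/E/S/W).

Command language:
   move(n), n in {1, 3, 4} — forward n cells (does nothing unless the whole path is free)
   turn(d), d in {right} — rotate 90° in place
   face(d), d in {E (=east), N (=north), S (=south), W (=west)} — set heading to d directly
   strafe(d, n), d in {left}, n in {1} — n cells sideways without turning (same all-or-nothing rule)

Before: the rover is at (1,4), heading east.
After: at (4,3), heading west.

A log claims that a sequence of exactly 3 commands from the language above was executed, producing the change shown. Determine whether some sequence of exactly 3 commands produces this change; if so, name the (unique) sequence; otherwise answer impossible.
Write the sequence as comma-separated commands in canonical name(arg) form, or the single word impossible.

move(3), face(W), strafe(left, 1)

key: cell and facing (now W) both changed — the 3 commands mix motion and turning
start: at (1,4), heading east
1. move(3) → at (4,4), heading east
2. face(W) → at (4,4), heading west
3. strafe(left, 1) → at (4,3), heading west
all 729 alternatives checked — unique.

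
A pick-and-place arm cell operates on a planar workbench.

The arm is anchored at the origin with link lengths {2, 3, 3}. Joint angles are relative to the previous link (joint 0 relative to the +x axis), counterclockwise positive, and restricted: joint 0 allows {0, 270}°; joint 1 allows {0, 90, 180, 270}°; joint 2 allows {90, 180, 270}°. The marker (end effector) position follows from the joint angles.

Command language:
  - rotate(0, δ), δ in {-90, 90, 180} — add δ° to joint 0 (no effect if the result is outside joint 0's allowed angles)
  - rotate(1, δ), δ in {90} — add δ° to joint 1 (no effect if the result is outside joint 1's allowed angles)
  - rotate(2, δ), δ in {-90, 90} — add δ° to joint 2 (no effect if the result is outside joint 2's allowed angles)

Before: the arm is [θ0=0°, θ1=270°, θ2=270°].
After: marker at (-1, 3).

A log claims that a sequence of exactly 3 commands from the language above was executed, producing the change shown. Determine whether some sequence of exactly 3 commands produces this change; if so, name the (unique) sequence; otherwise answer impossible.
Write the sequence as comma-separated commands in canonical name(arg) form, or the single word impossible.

rotate(1, 90), rotate(1, 90), rotate(1, 90)

start: [θ0=0°, θ1=270°, θ2=270°]
step 1 (rotate(1, 90)): [θ0=0°, θ1=0°, θ2=270°]
step 2 (rotate(1, 90)): [θ0=0°, θ1=90°, θ2=270°]
step 3 (rotate(1, 90)): [θ0=0°, θ1=180°, θ2=270°]
uniquely the one of 216 3-step routes that fits.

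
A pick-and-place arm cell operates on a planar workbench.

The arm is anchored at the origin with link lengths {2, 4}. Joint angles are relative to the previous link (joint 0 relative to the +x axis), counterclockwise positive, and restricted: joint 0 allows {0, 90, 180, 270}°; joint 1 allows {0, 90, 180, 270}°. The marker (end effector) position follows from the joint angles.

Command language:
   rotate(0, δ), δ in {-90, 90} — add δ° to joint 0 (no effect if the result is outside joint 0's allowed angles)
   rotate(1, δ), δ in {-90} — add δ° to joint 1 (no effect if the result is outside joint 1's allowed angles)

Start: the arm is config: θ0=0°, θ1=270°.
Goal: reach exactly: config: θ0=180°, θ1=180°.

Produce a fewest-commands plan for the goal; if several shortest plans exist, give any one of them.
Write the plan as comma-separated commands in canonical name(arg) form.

rotate(0, 90), rotate(0, 90), rotate(1, -90)

begin: config: θ0=0°, θ1=270°
1. rotate(0, 90) → config: θ0=90°, θ1=270°
2. rotate(0, 90) → config: θ0=180°, θ1=270°
3. rotate(1, -90) → config: θ0=180°, θ1=180°
nothing shorter than 3 reaches the goal.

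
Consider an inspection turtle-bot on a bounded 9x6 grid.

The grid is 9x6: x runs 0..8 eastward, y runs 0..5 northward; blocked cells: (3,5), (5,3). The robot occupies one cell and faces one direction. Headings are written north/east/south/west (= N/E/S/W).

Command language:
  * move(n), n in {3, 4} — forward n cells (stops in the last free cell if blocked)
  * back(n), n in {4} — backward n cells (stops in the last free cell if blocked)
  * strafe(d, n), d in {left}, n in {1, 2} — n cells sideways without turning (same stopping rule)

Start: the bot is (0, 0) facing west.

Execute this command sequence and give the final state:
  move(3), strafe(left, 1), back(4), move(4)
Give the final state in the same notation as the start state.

(0, 0) facing west

begin: (0, 0) facing west
1. move(3) → (0, 0) facing west
2. strafe(left, 1) → (0, 0) facing west
3. back(4) → (4, 0) facing west
4. move(4) → (0, 0) facing west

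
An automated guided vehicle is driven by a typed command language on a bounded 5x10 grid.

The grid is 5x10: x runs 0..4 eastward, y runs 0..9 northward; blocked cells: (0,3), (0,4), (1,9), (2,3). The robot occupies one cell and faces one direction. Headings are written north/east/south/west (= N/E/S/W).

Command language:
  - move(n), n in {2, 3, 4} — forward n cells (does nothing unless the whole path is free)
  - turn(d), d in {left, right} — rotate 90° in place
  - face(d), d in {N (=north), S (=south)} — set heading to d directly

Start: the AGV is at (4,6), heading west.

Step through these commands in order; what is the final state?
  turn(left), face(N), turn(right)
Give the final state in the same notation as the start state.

t0: at (4,6), heading west
1. turn(left) → at (4,6), heading south
2. face(N) → at (4,6), heading north
3. turn(right) → at (4,6), heading east

at (4,6), heading east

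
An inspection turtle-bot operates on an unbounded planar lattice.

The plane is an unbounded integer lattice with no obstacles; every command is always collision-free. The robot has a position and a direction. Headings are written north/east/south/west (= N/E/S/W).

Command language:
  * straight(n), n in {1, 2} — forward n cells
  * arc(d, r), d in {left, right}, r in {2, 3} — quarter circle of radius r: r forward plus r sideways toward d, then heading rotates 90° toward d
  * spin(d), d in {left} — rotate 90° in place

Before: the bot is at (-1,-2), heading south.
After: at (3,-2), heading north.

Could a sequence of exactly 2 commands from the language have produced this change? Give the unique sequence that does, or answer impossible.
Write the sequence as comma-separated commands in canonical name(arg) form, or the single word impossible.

key: cell and facing (now N) both changed — the 2 commands mix motion and turning
initial: at (-1,-2), heading south
step 1 (arc(left, 2)): at (1,-4), heading east
step 2 (arc(left, 2)): at (3,-2), heading north
all 49 alternatives checked — unique.

arc(left, 2), arc(left, 2)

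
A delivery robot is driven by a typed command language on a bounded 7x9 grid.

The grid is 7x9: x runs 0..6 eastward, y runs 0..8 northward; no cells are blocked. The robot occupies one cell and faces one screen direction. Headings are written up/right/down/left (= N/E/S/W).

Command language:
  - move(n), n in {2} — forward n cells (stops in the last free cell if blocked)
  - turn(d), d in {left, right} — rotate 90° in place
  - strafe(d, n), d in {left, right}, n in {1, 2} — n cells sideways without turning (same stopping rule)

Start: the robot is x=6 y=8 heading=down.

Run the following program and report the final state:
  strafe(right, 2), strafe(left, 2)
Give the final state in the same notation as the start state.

begin: x=6 y=8 heading=down
1. strafe(right, 2) → x=4 y=8 heading=down
2. strafe(left, 2) → x=6 y=8 heading=down

x=6 y=8 heading=down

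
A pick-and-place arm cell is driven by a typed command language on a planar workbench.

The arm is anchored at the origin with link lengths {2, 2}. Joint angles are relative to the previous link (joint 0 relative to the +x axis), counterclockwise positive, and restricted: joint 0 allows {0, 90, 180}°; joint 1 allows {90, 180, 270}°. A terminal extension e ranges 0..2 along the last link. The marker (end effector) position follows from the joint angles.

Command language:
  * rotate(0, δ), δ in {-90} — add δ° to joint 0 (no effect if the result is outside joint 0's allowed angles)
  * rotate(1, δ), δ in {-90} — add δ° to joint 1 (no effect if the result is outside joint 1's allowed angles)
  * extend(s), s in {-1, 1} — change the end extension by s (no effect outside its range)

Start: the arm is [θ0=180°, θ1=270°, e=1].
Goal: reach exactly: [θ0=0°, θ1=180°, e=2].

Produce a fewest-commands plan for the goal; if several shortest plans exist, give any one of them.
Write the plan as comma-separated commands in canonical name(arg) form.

initial: [θ0=180°, θ1=270°, e=1]
1. extend(1) → [θ0=180°, θ1=270°, e=2]
2. rotate(0, -90) → [θ0=90°, θ1=270°, e=2]
3. rotate(0, -90) → [θ0=0°, θ1=270°, e=2]
4. rotate(1, -90) → [θ0=0°, θ1=180°, e=2]
minimal: 4 command(s), checked below 4.

extend(1), rotate(0, -90), rotate(0, -90), rotate(1, -90)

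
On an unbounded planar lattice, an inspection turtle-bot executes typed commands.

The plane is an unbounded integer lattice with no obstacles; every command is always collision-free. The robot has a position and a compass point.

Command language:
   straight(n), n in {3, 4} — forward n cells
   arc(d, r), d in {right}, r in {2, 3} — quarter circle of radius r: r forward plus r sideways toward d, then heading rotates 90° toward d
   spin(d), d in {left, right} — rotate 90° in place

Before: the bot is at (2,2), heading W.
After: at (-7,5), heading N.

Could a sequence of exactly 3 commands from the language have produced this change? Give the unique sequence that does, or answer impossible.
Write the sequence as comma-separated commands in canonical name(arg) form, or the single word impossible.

straight(3), straight(3), arc(right, 3)

key: cell and facing (now N) both changed — the 3 commands mix motion and turning
t0: at (2,2), heading W
[1] after straight(3): at (-1,2), heading W
[2] after straight(3): at (-4,2), heading W
[3] after arc(right, 3): at (-7,5), heading N
uniquely the one of 216 3-step routes that fits.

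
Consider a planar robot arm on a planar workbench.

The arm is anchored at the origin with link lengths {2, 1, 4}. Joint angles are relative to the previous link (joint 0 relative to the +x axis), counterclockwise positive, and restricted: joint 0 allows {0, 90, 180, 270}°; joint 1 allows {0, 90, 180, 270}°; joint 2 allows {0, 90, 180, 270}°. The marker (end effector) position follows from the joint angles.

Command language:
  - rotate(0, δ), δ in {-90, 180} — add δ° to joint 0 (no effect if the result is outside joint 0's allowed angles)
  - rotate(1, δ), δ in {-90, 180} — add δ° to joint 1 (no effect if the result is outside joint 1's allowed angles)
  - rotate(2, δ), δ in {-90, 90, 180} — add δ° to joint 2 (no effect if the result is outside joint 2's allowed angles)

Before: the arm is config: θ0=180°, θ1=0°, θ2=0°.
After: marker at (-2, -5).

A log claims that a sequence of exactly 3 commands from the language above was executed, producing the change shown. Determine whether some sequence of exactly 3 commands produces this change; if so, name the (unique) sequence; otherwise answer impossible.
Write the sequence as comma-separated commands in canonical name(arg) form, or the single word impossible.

rotate(1, -90), rotate(1, -90), rotate(1, -90)

from: config: θ0=180°, θ1=0°, θ2=0°
t=1 rotate(1, -90) ⇒ config: θ0=180°, θ1=270°, θ2=0°
t=2 rotate(1, -90) ⇒ config: θ0=180°, θ1=180°, θ2=0°
t=3 rotate(1, -90) ⇒ config: θ0=180°, θ1=90°, θ2=0°
all 343 alternatives checked — unique.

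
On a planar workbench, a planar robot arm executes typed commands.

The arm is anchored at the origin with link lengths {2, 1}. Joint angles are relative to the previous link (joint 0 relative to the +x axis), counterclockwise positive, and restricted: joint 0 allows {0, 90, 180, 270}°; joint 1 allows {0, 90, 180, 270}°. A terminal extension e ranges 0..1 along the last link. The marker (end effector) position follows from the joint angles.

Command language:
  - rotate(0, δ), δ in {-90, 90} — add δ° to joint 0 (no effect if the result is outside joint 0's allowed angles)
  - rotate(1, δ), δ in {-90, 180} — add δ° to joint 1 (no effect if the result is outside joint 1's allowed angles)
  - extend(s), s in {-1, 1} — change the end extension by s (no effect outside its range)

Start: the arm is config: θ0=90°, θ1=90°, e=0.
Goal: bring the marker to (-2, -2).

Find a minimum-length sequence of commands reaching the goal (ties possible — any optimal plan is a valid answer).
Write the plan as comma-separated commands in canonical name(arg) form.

initial: config: θ0=90°, θ1=90°, e=0
1. extend(1) → config: θ0=90°, θ1=90°, e=1
2. rotate(0, 90) → config: θ0=180°, θ1=90°, e=1
shorter routes all fall short; 2 is best.

extend(1), rotate(0, 90)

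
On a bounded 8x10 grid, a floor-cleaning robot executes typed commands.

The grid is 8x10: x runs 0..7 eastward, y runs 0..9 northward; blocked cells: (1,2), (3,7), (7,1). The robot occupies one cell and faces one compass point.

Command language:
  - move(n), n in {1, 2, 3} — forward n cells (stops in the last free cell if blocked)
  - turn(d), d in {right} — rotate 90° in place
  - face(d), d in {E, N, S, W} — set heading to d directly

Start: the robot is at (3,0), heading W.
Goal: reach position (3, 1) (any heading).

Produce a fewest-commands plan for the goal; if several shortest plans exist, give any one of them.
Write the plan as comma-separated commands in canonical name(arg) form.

begin: at (3,0), heading W
1. turn(right) → at (3,0), heading N
2. move(1) → at (3,1), heading N
shorter routes all fall short; 2 is best.

turn(right), move(1)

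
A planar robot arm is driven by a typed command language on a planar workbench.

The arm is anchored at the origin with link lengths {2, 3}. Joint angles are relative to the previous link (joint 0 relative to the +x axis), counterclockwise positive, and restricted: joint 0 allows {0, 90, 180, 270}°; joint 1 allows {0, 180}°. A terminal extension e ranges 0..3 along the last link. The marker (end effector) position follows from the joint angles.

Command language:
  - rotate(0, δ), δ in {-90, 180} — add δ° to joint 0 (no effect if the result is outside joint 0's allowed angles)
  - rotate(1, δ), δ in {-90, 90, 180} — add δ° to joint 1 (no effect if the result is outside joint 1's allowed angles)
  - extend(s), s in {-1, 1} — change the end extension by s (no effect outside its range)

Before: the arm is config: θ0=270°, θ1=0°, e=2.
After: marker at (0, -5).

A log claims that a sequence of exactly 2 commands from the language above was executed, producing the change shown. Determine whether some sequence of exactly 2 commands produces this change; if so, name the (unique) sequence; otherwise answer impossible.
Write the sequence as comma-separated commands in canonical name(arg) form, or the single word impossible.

t0: config: θ0=270°, θ1=0°, e=2
1. extend(-1) → config: θ0=270°, θ1=0°, e=1
2. extend(-1) → config: θ0=270°, θ1=0°, e=0
no other 2-command option fits: unique.

extend(-1), extend(-1)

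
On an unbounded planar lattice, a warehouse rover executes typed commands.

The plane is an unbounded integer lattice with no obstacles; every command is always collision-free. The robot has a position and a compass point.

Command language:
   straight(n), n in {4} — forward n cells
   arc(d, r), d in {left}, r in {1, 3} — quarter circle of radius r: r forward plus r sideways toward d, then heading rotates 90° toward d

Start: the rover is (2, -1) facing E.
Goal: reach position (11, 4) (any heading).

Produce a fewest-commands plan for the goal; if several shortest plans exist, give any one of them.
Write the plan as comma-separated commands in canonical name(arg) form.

straight(4), straight(4), arc(left, 1), straight(4)

begin: (2, -1) facing E
step 1 (straight(4)): (6, -1) facing E
step 2 (straight(4)): (10, -1) facing E
step 3 (arc(left, 1)): (11, 0) facing N
step 4 (straight(4)): (11, 4) facing N
no 3-step plan works, so 4 is optimal.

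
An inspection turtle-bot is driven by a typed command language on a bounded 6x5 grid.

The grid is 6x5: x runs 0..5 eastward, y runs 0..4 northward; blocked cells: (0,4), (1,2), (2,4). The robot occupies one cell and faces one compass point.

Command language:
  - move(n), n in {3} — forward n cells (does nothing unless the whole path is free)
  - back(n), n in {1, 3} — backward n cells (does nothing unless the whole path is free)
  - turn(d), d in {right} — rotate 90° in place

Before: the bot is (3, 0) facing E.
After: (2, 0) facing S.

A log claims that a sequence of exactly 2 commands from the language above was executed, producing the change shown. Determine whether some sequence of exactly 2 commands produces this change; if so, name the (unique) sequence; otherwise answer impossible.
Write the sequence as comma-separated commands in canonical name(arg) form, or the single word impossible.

key: order matters: swapping back(1) and turn(right) lands elsewhere
from: (3, 0) facing E
step 1 (back(1)): (2, 0) facing E
step 2 (turn(right)): (2, 0) facing S
no other 2-command option fits: unique.

back(1), turn(right)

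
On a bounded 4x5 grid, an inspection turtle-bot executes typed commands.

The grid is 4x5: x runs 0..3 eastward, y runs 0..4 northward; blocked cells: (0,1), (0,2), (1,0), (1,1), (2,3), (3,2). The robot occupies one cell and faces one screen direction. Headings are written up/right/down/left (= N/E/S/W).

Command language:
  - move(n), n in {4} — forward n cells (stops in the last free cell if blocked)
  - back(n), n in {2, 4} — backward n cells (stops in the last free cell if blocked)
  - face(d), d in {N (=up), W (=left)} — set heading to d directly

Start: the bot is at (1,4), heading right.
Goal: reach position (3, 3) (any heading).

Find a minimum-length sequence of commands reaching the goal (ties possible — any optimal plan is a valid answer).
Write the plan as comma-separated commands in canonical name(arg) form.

t0: at (1,4), heading right
t=1 move(4) ⇒ at (3,4), heading right
t=2 face(N) ⇒ at (3,4), heading up
t=3 back(2) ⇒ at (3,3), heading up
minimal: 3 command(s), checked below 3.

move(4), face(N), back(2)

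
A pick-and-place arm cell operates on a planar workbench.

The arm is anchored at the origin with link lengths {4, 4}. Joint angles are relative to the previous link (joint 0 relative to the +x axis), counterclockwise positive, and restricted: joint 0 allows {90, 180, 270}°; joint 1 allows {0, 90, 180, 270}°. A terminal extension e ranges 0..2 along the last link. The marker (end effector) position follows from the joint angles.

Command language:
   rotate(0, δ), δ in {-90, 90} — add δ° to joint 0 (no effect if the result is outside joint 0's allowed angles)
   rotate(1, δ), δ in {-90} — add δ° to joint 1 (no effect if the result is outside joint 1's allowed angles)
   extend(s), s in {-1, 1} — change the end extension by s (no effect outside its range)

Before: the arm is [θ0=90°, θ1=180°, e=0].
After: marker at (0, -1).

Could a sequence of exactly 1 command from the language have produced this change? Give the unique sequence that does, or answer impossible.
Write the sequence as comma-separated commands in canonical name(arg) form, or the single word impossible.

begin: [θ0=90°, θ1=180°, e=0]
step 1 (extend(1)): [θ0=90°, θ1=180°, e=1]
no other 1-command option fits: unique.

extend(1)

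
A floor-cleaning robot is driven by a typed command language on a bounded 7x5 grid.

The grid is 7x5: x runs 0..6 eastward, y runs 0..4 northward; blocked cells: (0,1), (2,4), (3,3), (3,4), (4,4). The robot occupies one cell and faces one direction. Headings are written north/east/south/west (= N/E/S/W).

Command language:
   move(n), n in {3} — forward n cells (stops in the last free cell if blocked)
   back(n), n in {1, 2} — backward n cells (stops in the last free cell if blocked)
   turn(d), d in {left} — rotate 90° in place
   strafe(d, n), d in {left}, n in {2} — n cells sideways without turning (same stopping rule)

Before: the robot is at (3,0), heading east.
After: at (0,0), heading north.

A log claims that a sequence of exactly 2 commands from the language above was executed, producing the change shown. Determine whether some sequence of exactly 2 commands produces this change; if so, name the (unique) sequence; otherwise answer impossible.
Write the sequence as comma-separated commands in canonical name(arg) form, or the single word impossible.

impossible

all 25 sequences checked — none match.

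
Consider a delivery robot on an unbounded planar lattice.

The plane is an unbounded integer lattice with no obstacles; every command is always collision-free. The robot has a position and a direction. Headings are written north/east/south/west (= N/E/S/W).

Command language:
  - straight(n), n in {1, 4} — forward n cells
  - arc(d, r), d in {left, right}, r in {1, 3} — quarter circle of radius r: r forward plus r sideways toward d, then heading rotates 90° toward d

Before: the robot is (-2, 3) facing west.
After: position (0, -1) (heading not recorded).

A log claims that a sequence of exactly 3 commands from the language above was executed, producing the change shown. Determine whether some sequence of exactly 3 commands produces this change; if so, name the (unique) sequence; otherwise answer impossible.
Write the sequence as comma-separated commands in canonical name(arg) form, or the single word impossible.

arc(left, 3), arc(left, 1), straight(4)

key: running straight(4) before arc(left, 3) would end elsewhere — order is forced
initial: (-2, 3) facing west
1. arc(left, 3) → (-5, 0) facing south
2. arc(left, 1) → (-4, -1) facing east
3. straight(4) → (0, -1) facing east
no other 3-command option fits: unique.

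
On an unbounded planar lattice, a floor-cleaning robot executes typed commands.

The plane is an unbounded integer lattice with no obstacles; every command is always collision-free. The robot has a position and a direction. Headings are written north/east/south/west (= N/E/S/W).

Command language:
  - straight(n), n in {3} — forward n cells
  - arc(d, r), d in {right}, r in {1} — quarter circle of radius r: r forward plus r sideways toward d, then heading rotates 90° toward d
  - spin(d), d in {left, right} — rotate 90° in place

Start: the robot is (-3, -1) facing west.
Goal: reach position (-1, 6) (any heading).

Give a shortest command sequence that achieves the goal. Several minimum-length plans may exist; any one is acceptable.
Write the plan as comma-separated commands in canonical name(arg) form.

arc(right, 1), straight(3), straight(3), spin(right), straight(3)

start: (-3, -1) facing west
1. arc(right, 1) → (-4, 0) facing north
2. straight(3) → (-4, 3) facing north
3. straight(3) → (-4, 6) facing north
4. spin(right) → (-4, 6) facing east
5. straight(3) → (-1, 6) facing east
nothing shorter than 5 reaches the goal.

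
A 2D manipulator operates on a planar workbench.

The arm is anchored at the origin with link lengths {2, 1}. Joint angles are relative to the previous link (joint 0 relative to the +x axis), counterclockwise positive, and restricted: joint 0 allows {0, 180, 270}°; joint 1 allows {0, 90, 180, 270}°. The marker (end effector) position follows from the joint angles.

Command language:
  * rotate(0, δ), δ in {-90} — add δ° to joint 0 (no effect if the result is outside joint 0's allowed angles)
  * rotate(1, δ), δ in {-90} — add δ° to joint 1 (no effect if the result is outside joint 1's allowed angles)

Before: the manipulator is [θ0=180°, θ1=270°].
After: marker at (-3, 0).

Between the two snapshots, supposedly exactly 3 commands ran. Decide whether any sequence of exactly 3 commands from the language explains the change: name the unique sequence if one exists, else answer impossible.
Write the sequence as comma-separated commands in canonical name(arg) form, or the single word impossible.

rotate(1, -90), rotate(1, -90), rotate(1, -90)

initial: [θ0=180°, θ1=270°]
1. rotate(1, -90) → [θ0=180°, θ1=180°]
2. rotate(1, -90) → [θ0=180°, θ1=90°]
3. rotate(1, -90) → [θ0=180°, θ1=0°]
uniquely the one of 8 3-step routes that fits.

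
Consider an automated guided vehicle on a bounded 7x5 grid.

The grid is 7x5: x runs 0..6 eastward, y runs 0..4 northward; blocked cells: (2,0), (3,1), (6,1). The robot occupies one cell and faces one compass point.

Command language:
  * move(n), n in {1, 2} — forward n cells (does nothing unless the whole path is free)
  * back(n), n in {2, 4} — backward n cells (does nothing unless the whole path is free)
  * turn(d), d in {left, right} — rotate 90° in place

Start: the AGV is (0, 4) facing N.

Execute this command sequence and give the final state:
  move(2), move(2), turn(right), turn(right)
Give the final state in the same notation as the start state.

begin: (0, 4) facing N
t=1 move(2) ⇒ (0, 4) facing N
t=2 move(2) ⇒ (0, 4) facing N
t=3 turn(right) ⇒ (0, 4) facing E
t=4 turn(right) ⇒ (0, 4) facing S

(0, 4) facing S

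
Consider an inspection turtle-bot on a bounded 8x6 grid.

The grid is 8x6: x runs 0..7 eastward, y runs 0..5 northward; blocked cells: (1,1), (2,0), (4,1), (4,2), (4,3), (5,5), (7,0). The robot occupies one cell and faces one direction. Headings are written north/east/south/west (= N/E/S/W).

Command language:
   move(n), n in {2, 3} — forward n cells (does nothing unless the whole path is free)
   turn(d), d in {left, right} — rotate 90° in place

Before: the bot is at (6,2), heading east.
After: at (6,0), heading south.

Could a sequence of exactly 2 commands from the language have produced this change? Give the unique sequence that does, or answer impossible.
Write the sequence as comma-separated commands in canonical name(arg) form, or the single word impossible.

turn(right), move(2)

key: cell and facing (now S) both changed — the 2 commands mix motion and turning
initial: at (6,2), heading east
step 1 (turn(right)): at (6,2), heading south
step 2 (move(2)): at (6,0), heading south
uniquely the one of 16 2-step routes that fits.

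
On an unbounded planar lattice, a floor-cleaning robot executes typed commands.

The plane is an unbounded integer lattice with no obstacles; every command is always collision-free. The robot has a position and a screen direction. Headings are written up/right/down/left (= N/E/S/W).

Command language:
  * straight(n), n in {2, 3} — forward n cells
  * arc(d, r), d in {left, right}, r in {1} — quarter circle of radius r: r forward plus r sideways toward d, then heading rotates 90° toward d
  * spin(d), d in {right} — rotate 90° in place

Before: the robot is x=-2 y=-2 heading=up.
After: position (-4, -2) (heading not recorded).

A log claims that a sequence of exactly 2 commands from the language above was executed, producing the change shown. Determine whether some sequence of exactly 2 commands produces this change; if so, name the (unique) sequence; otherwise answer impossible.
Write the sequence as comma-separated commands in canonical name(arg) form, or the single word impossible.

start: x=-2 y=-2 heading=up
t=1 arc(left, 1) ⇒ x=-3 y=-1 heading=left
t=2 arc(left, 1) ⇒ x=-4 y=-2 heading=down
no rival 2-sequence matches.

arc(left, 1), arc(left, 1)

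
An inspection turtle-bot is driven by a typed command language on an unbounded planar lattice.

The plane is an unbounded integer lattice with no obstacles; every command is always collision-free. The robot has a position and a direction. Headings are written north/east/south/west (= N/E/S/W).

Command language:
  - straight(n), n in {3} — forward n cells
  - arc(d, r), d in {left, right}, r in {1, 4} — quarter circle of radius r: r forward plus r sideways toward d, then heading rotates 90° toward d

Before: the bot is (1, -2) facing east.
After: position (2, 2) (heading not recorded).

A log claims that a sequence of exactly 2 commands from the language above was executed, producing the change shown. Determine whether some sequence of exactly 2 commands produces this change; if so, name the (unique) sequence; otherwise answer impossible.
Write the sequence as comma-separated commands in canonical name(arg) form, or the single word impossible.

arc(left, 1), straight(3)

key: order matters: swapping arc(left, 1) and straight(3) lands elsewhere
from: (1, -2) facing east
t=1 arc(left, 1) ⇒ (2, -1) facing north
t=2 straight(3) ⇒ (2, 2) facing north
all 25 alternatives checked — unique.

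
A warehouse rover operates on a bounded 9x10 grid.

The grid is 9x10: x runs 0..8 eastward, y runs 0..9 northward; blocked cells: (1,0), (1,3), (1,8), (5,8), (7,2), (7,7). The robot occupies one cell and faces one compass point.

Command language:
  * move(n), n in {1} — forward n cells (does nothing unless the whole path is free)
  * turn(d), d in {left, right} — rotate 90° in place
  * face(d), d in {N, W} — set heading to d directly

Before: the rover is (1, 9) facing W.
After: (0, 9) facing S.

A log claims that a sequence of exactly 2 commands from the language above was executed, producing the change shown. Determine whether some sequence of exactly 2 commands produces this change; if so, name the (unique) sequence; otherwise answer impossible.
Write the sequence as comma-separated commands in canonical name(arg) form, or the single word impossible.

key: order matters: swapping move(1) and turn(left) lands elsewhere
start: (1, 9) facing W
[1] after move(1): (0, 9) facing W
[2] after turn(left): (0, 9) facing S
no rival 2-sequence matches.

move(1), turn(left)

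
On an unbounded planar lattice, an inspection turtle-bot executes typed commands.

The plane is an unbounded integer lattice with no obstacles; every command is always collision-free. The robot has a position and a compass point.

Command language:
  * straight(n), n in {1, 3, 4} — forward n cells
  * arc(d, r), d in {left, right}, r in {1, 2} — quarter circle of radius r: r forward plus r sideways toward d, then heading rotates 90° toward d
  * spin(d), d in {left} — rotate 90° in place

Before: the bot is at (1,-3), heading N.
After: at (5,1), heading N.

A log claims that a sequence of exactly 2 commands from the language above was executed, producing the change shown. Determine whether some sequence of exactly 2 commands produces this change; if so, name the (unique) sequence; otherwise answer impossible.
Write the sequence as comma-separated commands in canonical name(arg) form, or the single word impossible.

key: running arc(left, 2) before arc(right, 2) would end elsewhere — order is forced
from: at (1,-3), heading N
1. arc(right, 2) → at (3,-1), heading E
2. arc(left, 2) → at (5,1), heading N
uniquely the one of 64 2-step routes that fits.

arc(right, 2), arc(left, 2)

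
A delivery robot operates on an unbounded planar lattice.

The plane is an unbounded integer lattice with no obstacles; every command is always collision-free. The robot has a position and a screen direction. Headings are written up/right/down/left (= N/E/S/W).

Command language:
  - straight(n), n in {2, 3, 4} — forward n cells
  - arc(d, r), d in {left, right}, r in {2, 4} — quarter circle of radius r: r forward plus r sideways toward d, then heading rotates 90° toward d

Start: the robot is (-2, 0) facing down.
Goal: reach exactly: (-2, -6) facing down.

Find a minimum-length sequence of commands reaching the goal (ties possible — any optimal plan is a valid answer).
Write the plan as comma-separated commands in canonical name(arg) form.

straight(2), straight(4)

t0: (-2, 0) facing down
1. straight(2) → (-2, -2) facing down
2. straight(4) → (-2, -6) facing down
no 1-step plan works, so 2 is optimal.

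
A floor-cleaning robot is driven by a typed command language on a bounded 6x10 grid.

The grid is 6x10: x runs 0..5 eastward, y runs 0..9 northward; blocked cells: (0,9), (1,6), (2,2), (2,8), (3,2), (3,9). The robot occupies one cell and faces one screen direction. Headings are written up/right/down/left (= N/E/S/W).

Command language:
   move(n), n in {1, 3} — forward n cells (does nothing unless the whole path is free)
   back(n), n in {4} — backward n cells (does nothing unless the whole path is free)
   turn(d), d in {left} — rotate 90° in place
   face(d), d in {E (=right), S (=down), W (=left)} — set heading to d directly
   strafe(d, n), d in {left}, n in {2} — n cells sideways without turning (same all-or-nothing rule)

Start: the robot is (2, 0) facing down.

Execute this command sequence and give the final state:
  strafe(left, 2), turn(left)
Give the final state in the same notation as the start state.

begin: (2, 0) facing down
1. strafe(left, 2) → (4, 0) facing down
2. turn(left) → (4, 0) facing right

(4, 0) facing right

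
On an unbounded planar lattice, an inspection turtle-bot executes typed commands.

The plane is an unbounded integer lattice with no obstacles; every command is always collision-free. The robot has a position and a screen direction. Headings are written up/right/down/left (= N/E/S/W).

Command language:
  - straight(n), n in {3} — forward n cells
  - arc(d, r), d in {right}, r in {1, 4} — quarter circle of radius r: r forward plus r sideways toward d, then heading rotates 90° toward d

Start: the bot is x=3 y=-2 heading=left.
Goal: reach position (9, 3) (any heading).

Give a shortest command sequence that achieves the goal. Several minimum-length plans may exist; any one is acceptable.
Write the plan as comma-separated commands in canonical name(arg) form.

t0: x=3 y=-2 heading=left
step 1 (arc(right, 1)): x=2 y=-1 heading=up
step 2 (arc(right, 4)): x=6 y=3 heading=right
step 3 (straight(3)): x=9 y=3 heading=right
nothing shorter than 3 reaches the goal.

arc(right, 1), arc(right, 4), straight(3)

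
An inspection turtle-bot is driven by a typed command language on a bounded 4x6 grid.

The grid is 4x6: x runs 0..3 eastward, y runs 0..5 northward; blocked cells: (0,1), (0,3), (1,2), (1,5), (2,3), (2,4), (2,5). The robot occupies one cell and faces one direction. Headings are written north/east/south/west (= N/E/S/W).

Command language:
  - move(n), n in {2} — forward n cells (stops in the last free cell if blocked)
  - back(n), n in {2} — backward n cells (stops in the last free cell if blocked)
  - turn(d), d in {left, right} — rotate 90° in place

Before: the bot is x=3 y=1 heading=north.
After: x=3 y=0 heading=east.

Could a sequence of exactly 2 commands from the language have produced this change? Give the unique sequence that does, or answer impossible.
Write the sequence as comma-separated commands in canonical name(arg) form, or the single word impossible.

key: back(2) runs into the grid edge before its full distance
initial: x=3 y=1 heading=north
step 1 (back(2)): x=3 y=0 heading=north
step 2 (turn(right)): x=3 y=0 heading=east
no other 2-command option fits: unique.

back(2), turn(right)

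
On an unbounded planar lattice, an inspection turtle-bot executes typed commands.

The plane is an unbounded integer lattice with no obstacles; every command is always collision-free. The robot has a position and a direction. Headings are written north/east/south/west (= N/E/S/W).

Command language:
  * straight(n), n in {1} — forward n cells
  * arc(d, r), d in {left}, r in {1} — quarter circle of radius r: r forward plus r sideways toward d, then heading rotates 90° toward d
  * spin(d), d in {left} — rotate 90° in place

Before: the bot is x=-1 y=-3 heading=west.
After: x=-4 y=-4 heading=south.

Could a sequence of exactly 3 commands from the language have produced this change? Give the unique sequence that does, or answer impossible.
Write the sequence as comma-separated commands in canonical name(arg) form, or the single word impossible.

straight(1), straight(1), arc(left, 1)

key: running arc(left, 1) before straight(1) would end elsewhere — order is forced
start: x=-1 y=-3 heading=west
t=1 straight(1) ⇒ x=-2 y=-3 heading=west
t=2 straight(1) ⇒ x=-3 y=-3 heading=west
t=3 arc(left, 1) ⇒ x=-4 y=-4 heading=south
no other 3-command option fits: unique.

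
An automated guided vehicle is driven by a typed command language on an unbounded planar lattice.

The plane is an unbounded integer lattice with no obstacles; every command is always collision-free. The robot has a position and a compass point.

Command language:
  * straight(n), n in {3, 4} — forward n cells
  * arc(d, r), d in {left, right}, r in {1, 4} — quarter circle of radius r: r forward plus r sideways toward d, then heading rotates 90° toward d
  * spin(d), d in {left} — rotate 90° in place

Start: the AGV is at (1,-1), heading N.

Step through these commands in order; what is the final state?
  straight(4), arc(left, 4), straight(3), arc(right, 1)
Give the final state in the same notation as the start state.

at (-7,8), heading N

start: at (1,-1), heading N
step 1 (straight(4)): at (1,3), heading N
step 2 (arc(left, 4)): at (-3,7), heading W
step 3 (straight(3)): at (-6,7), heading W
step 4 (arc(right, 1)): at (-7,8), heading N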